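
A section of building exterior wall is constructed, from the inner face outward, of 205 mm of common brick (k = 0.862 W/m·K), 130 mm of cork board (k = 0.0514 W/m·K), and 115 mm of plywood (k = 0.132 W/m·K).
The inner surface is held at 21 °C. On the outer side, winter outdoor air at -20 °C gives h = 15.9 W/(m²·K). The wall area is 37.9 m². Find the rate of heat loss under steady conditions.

Q ≈ 420 W

Model the wall as resistances in series:
R_common brick = L/(kA) = 0.205/(0.862×37.9) = 0.006275 K/W
R_cork board = L/(kA) = 0.13/(0.0514×37.9) = 0.06673 K/W
R_plywood = L/(kA) = 0.115/(0.132×37.9) = 0.02299 K/W
R_outer film = 1/(h_o·A) = 1/(15.9×37.9) = 0.001659 K/W
R_total = 0.09765 K/W
Q = ΔT / R_total = 41 / 0.09765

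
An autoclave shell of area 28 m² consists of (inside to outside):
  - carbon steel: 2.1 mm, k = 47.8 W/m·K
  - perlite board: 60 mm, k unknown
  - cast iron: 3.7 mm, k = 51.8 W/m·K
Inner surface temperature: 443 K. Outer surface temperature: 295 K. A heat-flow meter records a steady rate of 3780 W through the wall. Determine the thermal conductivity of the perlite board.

k ≈ 0.0547 W/(m·K)

Thermal resistances in series:
R_carbon steel = L/(kA) = 0.0021/(47.8×28) = 1.569×10^-6 K/W
R_cast iron = L/(kA) = 0.0037/(51.8×28) = 2.551×10^-6 K/W
Sum of known resistances R_other = 4.12×10^-6 K/W
Total R = ΔT/Q = 148/3780 = 0.03915 K/W
R_perlite board = R_total − R_other = 0.03915 K/W
k = L/(R·A) = 0.06/(0.03915×28)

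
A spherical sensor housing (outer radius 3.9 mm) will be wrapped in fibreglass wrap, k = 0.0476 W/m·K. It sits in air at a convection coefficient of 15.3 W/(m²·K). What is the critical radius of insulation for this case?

For a sphere r_cr = 2k/h = 2×0.0476/15.3
r_cr = 6.22 mm; since the bare radius (3.9 mm) is below r_cr, adding a thin layer of insulation will *increase* heat loss.

r_cr ≈ 6.22 mm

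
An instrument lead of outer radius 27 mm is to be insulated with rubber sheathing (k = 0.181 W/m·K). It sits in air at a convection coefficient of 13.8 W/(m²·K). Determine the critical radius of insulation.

For a cylinder r_cr = k/h = 0.181/13.8
r_cr = 13.1 mm; since the bare radius (27 mm) is above r_cr, any added insulation will reduce heat loss.

r_cr ≈ 13.1 mm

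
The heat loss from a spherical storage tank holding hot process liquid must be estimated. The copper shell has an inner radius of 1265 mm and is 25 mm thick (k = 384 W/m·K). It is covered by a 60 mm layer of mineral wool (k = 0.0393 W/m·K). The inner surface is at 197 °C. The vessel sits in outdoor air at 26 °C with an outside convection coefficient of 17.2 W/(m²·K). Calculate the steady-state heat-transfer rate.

Radial (spherical) resistances in series:
R_copper shell = (1/1.265 − 1/1.29)/(4π×384) = 3.175×10^-6 K/W
R_mineral wool = (1/1.29 − 1/1.35)/(4π×0.0393) = 0.06976 K/W
R_outer film = 1/(h·4πr_o²) = 1/(17.2×4π×1.35²) = 0.002539 K/W
R_total = 0.0723 K/W
Q = ΔT/R_total = 171/0.0723

Q ≈ 2360 W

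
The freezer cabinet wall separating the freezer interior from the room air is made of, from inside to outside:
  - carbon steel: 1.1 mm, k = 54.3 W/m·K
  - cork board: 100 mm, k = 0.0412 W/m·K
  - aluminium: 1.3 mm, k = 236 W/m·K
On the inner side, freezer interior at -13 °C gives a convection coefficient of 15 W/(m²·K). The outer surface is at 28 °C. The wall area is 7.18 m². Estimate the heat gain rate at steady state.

Using the resistance-network approach (series):
R_inner film = 1/(h_i·A) = 1/(15×7.18) = 0.009285 K/W
R_carbon steel = L/(kA) = 0.0011/(54.3×7.18) = 2.821×10^-6 K/W
R_cork board = L/(kA) = 0.1/(0.0412×7.18) = 0.338 K/W
R_aluminium = L/(kA) = 0.0013/(236×7.18) = 7.672×10^-7 K/W
R_total = 0.3473 K/W
Q = ΔT / R_total = 41 / 0.3473

Q ≈ 118 W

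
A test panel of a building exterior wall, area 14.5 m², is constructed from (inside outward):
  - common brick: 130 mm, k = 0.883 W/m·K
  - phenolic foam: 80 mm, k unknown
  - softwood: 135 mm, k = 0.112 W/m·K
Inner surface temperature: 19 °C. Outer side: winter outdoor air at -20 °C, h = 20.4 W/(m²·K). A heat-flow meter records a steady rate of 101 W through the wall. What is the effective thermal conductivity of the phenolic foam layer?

Model the wall as resistances in series:
R_common brick = L/(kA) = 0.13/(0.883×14.5) = 0.01015 K/W
R_softwood = L/(kA) = 0.135/(0.112×14.5) = 0.08313 K/W
R_outer film = 1/(h_o·A) = 1/(20.4×14.5) = 0.003381 K/W
Sum of known resistances R_other = 0.09666 K/W
Total R = ΔT/Q = 39/101 = 0.3861 K/W
R_phenolic foam = R_total − R_other = 0.2895 K/W
k = L/(R·A) = 0.08/(0.2895×14.5)

k ≈ 0.0191 W/(m·K)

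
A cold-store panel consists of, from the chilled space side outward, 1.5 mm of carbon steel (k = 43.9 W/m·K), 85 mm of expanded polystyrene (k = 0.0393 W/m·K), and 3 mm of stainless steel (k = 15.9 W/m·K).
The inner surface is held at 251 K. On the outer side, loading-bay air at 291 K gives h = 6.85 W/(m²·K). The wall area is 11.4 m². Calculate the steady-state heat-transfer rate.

Series thermal resistances:
R_carbon steel = L/(kA) = 0.0015/(43.9×11.4) = 2.997×10^-6 K/W
R_expanded polystyrene = L/(kA) = 0.085/(0.0393×11.4) = 0.1897 K/W
R_stainless steel = L/(kA) = 0.003/(15.9×11.4) = 1.655×10^-5 K/W
R_outer film = 1/(h_o·A) = 1/(6.85×11.4) = 0.01281 K/W
R_total = 0.2025 K/W
Q = ΔT / R_total = 40 / 0.2025

Q ≈ 197 W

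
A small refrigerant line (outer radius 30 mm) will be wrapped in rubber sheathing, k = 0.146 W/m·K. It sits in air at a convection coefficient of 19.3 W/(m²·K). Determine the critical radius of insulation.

r_cr ≈ 7.56 mm

For a cylinder r_cr = k/h = 0.146/19.3
r_cr = 7.56 mm; since the bare radius (30 mm) is above r_cr, any added insulation will reduce heat loss.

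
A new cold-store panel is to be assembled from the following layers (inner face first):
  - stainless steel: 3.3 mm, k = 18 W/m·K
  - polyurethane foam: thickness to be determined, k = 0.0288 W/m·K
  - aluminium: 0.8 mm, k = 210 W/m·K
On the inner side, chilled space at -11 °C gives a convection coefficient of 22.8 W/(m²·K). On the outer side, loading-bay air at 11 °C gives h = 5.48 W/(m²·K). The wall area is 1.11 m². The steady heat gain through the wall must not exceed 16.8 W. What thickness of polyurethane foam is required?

L ≈ 35.3 mm

Model the wall as resistances in series:
R_inner film = 1/(h_i·A) = 1/(22.8×1.11) = 0.03951 K/W
R_stainless steel = L/(kA) = 0.0033/(18×1.11) = 1.652×10^-4 K/W
R_aluminium = L/(kA) = 0.0008/(210×1.11) = 3.432×10^-6 K/W
R_outer film = 1/(h_o·A) = 1/(5.48×1.11) = 0.1644 K/W
Sum of the known resistances R_other = 0.2041 K/W
Required total resistance R_tot = ΔT/Q_allow = 22/16.8 = 1.31 K/W
R_polyurethane foam = R_tot − R_other = 1.105 K/W
L = R·k·A = 1.105×0.0288×1.11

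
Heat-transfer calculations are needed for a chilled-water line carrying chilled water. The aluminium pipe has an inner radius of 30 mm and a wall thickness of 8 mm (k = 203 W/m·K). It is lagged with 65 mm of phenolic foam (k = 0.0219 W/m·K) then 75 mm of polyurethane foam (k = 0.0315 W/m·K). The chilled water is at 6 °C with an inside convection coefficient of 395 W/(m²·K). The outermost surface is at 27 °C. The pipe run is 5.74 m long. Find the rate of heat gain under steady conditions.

Q ≈ 12 W

Radial resistances (cylindrical: R_cond = ln(r_o/r_i)/(2πkL), R_conv = 1/(h·2πrL)):
R_inner film = 1/(h_i·2πr₁L) = 1/(395×2π×0.03×5.74) = 0.00234 K/W
R_aluminium pipe wall = ln(38/30)/(2π×203×5.74) = 3.229×10^-5 K/W
R_phenolic foam = ln(103/38)/(2π×0.0219×5.74) = 1.262 K/W
R_polyurethane foam = ln(178/103)/(2π×0.0315×5.74) = 0.4815 K/W
R_total = 1.746 K/W
Q = ΔT/R_total = 21/1.746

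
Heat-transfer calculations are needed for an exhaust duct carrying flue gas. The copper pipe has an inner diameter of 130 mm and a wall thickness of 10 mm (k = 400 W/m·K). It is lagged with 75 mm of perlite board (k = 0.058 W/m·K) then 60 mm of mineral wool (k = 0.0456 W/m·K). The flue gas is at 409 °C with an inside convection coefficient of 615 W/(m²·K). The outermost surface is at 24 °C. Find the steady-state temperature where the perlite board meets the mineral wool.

T ≈ 171 °C

Cylindrical conduction, so R = ln(r₂/r₁)/(2πkL) per layer, in series:
R_inner film = 1/(h_i·2πr₁L) = 1/(615×2π×0.065×1) = 0.003981 K/W
R_copper pipe wall = ln(75/65)/(2π×400×1) = 5.694×10^-5 K/W
R_perlite board = ln(150/75)/(2π×0.058×1) = 1.902 K/W
R_mineral wool = ln(210/150)/(2π×0.0456×1) = 1.174 K/W
R_total = 3.08 K/W
Q = ΔT/R_total = 385/3.08
Q = 125 W/m
T_interface = T_inner − Q·ΣR(inner→interface) = 409 − 125×1.906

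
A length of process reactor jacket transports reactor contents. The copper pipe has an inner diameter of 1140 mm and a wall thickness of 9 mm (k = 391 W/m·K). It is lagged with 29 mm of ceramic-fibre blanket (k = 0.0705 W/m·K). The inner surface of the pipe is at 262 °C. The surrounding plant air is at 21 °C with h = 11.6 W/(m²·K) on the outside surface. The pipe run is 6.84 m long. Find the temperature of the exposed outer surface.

Cylindrical conduction, so R = ln(r₂/r₁)/(2πkL) per layer, in series:
R_copper pipe wall = ln(579/570)/(2π×391×6.84) = 9.323×10^-7 K/W
R_ceramic-fibre blanket = ln(608/579)/(2π×0.0705×6.84) = 0.01613 K/W
R_outer film = 1/(h_o·2πr_oL) = 1/(11.6×2π×0.608×6.84) = 0.003299 K/W
R_total = 0.01943 K/W
Q = ΔT/R_total = 241/0.01943
Q = 12400 W
T_interface = T_inner − Q·ΣR(inner→interface) = 262 − 12400×0.01613

T ≈ 61.9 °C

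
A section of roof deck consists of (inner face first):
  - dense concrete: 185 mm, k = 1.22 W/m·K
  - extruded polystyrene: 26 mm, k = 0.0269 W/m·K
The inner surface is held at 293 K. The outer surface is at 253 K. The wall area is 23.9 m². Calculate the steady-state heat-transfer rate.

Q ≈ 855 W

Treating each layer as a thermal resistance in series:
R_dense concrete = L/(kA) = 0.185/(1.22×23.9) = 0.006345 K/W
R_extruded polystyrene = L/(kA) = 0.026/(0.0269×23.9) = 0.04044 K/W
R_total = 0.04679 K/W
Q = ΔT / R_total = 40 / 0.04679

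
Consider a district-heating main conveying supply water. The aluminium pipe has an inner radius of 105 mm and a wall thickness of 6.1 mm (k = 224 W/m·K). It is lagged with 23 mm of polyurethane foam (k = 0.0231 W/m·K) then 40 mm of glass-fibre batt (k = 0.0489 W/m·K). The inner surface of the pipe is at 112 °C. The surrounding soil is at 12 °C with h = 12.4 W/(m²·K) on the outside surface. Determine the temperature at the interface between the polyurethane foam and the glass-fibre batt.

T ≈ 53.6 °C

Per-layer cylindrical resistances, series-summed:
R_aluminium pipe wall = ln(111.1/105)/(2π×224×1) = 4.012×10^-5 K/W
R_polyurethane foam = ln(134.1/111.1)/(2π×0.0231×1) = 1.296 K/W
R_glass-fibre batt = ln(174.1/134.1)/(2π×0.0489×1) = 0.8496 K/W
R_outer film = 1/(h_o·2πr_oL) = 1/(12.4×2π×0.1741×1) = 0.07372 K/W
R_total = 2.22 K/W
Q = ΔT/R_total = 100/2.22
Q = 45.1 W/m
T_interface = T_inner − Q·ΣR(inner→interface) = 112 − 45.1×1.296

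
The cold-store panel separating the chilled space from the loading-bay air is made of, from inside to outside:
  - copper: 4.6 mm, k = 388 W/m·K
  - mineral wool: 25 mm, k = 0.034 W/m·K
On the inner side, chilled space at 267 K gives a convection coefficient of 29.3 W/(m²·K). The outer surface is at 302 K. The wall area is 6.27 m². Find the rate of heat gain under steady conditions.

Model the wall as resistances in series:
R_inner film = 1/(h_i·A) = 1/(29.3×6.27) = 0.005443 K/W
R_copper = L/(kA) = 0.0046/(388×6.27) = 1.891×10^-6 K/W
R_mineral wool = L/(kA) = 0.025/(0.034×6.27) = 0.1173 K/W
R_total = 0.1227 K/W
Q = ΔT / R_total = 35 / 0.1227

Q ≈ 285 W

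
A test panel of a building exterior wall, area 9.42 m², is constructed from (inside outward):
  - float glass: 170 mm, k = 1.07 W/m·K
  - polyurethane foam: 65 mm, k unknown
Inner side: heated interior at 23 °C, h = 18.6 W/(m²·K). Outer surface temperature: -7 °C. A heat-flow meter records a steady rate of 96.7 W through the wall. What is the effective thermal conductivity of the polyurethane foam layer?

Using the resistance-network approach (series):
R_inner film = 1/(h_i·A) = 1/(18.6×9.42) = 0.005707 K/W
R_float glass = L/(kA) = 0.17/(1.07×9.42) = 0.01687 K/W
Sum of known resistances R_other = 0.02257 K/W
Total R = ΔT/Q = 30/96.7 = 0.3102 K/W
R_polyurethane foam = R_total − R_other = 0.2877 K/W
k = L/(R·A) = 0.065/(0.2877×9.42)

k ≈ 0.024 W/(m·K)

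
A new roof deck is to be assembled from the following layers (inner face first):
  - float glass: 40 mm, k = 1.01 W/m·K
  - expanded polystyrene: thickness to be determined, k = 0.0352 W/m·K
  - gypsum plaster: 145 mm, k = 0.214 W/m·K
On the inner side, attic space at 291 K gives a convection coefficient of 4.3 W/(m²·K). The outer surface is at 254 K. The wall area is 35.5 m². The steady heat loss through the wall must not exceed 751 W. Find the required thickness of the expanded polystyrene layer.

Series thermal resistances:
R_inner film = 1/(h_i·A) = 1/(4.3×35.5) = 0.006551 K/W
R_float glass = L/(kA) = 0.04/(1.01×35.5) = 0.001116 K/W
R_gypsum plaster = L/(kA) = 0.145/(0.214×35.5) = 0.01909 K/W
Sum of the known resistances R_other = 0.02675 K/W
Required total resistance R_tot = ΔT/Q_allow = 37/751 = 0.04927 K/W
R_expanded polystyrene = R_tot − R_other = 0.02251 K/W
L = R·k·A = 0.02251×0.0352×35.5

L ≈ 28.1 mm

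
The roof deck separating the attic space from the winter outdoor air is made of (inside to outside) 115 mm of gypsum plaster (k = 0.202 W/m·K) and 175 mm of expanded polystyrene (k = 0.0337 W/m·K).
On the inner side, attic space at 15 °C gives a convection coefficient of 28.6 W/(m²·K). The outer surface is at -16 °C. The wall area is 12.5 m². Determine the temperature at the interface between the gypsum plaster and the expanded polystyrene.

Treating each layer as a thermal resistance in series:
R_inner film = 1/(h_i·A) = 1/(28.6×12.5) = 0.002797 K/W
R_gypsum plaster = L/(kA) = 0.115/(0.202×12.5) = 0.04554 K/W
R_expanded polystyrene = L/(kA) = 0.175/(0.0337×12.5) = 0.4154 K/W
R_total = 0.4638 K/W;  Q = ΔT/R_total = 31/0.4638 = 66.84 W
T_interface = T_inner − Q·ΣR(inner→interface) = 15 − 66.8×0.04834

T ≈ 11.8 °C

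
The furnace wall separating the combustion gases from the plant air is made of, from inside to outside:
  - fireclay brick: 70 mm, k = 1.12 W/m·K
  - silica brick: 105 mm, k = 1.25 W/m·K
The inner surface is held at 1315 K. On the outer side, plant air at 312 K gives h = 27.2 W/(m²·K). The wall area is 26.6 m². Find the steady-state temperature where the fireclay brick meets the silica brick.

Treating each layer as a thermal resistance in series:
R_fireclay brick = L/(kA) = 0.07/(1.12×26.6) = 0.00235 K/W
R_silica brick = L/(kA) = 0.105/(1.25×26.6) = 0.003158 K/W
R_outer film = 1/(h_o·A) = 1/(27.2×26.6) = 0.001382 K/W
R_total = 0.00689 K/W;  Q = ΔT/R_total = 1003/0.00689 = 145600 W
T_interface = T_inner − Q·ΣR(inner→interface) = 1315 − 146000×0.00235

T ≈ 973 K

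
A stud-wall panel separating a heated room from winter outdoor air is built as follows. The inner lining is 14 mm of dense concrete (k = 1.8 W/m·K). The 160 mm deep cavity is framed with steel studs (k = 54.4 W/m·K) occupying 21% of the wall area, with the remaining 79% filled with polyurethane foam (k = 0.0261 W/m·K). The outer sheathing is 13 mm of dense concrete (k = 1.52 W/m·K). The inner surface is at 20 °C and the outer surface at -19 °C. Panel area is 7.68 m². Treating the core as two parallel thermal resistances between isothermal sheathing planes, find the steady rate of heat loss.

Q ≈ 9880 W

Sheathing layers in series; stud and cavity paths in parallel between them.
R_inner = 0.014/(1.8×7.68) = 0.001013 K/W
R_stud  = 0.16/(54.4×0.21×7.68) = 0.001824 K/W
R_cav   = 0.16/(0.0261×0.79×7.68) = 1.01 K/W
1/R_core = 1/R_stud + 1/R_cav → R_core = 0.00182 K/W
R_outer = 0.013/(1.52×7.68) = 0.001114 K/W
R_total = 0.003947 K/W
Q = ΔT/R_total = 39/0.003947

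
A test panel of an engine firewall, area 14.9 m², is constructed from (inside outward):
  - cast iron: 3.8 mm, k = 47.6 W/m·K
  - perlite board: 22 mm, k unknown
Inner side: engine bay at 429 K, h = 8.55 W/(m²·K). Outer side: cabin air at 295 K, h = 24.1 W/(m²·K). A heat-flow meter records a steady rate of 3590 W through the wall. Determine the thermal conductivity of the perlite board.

Thermal resistances in series:
R_inner film = 1/(h_i·A) = 1/(8.55×14.9) = 0.00785 K/W
R_cast iron = L/(kA) = 0.0038/(47.6×14.9) = 5.358×10^-6 K/W
R_outer film = 1/(h_o·A) = 1/(24.1×14.9) = 0.002785 K/W
Sum of known resistances R_other = 0.01064 K/W
Total R = ΔT/Q = 134/3590 = 0.03733 K/W
R_perlite board = R_total − R_other = 0.02669 K/W
k = L/(R·A) = 0.022/(0.02669×14.9)

k ≈ 0.0553 W/(m·K)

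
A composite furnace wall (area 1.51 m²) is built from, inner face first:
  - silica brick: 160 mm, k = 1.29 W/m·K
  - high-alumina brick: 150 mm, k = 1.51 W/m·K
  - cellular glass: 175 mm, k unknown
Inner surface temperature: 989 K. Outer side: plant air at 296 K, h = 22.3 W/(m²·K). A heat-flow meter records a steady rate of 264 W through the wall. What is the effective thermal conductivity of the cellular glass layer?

k ≈ 0.0474 W/(m·K)

Series thermal resistances:
R_silica brick = L/(kA) = 0.16/(1.29×1.51) = 0.08214 K/W
R_high-alumina brick = L/(kA) = 0.15/(1.51×1.51) = 0.06579 K/W
R_outer film = 1/(h_o·A) = 1/(22.3×1.51) = 0.0297 K/W
Sum of known resistances R_other = 0.1776 K/W
Total R = ΔT/Q = 693/264 = 2.625 K/W
R_cellular glass = R_total − R_other = 2.447 K/W
k = L/(R·A) = 0.175/(2.447×1.51)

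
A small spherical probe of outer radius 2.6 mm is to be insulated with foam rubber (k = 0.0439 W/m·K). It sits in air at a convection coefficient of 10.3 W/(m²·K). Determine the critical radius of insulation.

r_cr ≈ 8.52 mm

For a sphere r_cr = 2k/h = 2×0.0439/10.3
r_cr = 8.52 mm; since the bare radius (2.6 mm) is below r_cr, adding a thin layer of insulation will *increase* heat loss.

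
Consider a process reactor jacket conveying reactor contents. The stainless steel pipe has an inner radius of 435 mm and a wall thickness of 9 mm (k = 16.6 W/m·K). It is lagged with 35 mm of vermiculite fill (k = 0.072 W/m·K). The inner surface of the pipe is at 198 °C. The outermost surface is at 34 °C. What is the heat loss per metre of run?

q′ ≈ 977 W/m

Per-layer cylindrical resistances, series-summed:
R_stainless steel pipe wall = ln(444/435)/(2π×16.6×1) = 1.963×10^-4 K/W
R_vermiculite fill = ln(479/444)/(2π×0.072×1) = 0.1677 K/W
R_total = 0.1679 K/W
Q = ΔT/R_total = 164/0.1679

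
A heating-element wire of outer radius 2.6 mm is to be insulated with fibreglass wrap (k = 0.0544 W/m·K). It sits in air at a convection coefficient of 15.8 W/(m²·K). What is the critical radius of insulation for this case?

r_cr ≈ 3.44 mm

For a cylinder r_cr = k/h = 0.0544/15.8
r_cr = 3.44 mm; since the bare radius (2.6 mm) is below r_cr, adding a thin layer of insulation will *increase* heat loss.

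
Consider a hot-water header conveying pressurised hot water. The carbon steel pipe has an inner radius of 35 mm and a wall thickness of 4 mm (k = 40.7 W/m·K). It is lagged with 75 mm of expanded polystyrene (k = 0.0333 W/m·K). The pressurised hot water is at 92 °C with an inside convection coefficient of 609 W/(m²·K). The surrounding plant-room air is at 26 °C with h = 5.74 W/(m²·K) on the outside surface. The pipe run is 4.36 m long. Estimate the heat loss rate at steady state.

Cylindrical conduction, so R = ln(r₂/r₁)/(2πkL) per layer, in series:
R_inner film = 1/(h_i·2πr₁L) = 1/(609×2π×0.035×4.36) = 0.001713 K/W
R_carbon steel pipe wall = ln(39/35)/(2π×40.7×4.36) = 9.706×10^-5 K/W
R_expanded polystyrene = ln(114/39)/(2π×0.0333×4.36) = 1.176 K/W
R_outer film = 1/(h_o·2πr_oL) = 1/(5.74×2π×0.114×4.36) = 0.05578 K/W
R_total = 1.233 K/W
Q = ΔT/R_total = 66/1.233

Q ≈ 53.5 W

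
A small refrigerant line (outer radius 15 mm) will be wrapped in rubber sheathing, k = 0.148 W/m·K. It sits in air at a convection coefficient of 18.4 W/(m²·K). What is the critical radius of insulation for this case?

r_cr ≈ 8.04 mm

For a cylinder r_cr = k/h = 0.148/18.4
r_cr = 8.04 mm; since the bare radius (15 mm) is above r_cr, any added insulation will reduce heat loss.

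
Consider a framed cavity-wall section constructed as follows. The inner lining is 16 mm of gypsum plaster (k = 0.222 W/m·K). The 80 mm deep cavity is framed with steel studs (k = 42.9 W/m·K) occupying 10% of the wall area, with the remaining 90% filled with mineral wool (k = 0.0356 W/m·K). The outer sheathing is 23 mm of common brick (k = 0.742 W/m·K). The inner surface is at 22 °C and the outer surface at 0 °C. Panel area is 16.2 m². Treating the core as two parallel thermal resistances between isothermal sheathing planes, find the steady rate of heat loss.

Q ≈ 2930 W

Sheathing layers in series; stud and cavity paths in parallel between them.
R_inner = 0.016/(0.222×16.2) = 0.004449 K/W
R_stud  = 0.08/(42.9×0.1×16.2) = 0.001151 K/W
R_cav   = 0.08/(0.0356×0.9×16.2) = 0.1541 K/W
1/R_core = 1/R_stud + 1/R_cav → R_core = 0.001143 K/W
R_outer = 0.023/(0.742×16.2) = 0.001913 K/W
R_total = 0.007505 K/W
Q = ΔT/R_total = 22/0.007505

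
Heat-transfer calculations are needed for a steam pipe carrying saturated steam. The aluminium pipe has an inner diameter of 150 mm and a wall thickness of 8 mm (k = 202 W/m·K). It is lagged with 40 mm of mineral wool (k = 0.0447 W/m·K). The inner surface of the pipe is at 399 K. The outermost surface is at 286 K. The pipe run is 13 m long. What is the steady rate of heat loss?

Q ≈ 1050 W

Per-layer cylindrical resistances, series-summed:
R_aluminium pipe wall = ln(83/75)/(2π×202×13) = 6.143×10^-6 K/W
R_mineral wool = ln(123/83)/(2π×0.0447×13) = 0.1077 K/W
R_total = 0.1077 K/W
Q = ΔT/R_total = 113/0.1077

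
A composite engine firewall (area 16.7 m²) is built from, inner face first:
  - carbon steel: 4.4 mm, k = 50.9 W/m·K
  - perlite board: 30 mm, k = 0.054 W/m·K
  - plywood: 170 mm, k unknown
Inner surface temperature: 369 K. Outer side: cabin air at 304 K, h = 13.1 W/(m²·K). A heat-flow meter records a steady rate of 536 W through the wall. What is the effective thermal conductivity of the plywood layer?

k ≈ 0.122 W/(m·K)

Model the wall as resistances in series:
R_carbon steel = L/(kA) = 0.0044/(50.9×16.7) = 5.176×10^-6 K/W
R_perlite board = L/(kA) = 0.03/(0.054×16.7) = 0.03327 K/W
R_outer film = 1/(h_o·A) = 1/(13.1×16.7) = 0.004571 K/W
Sum of known resistances R_other = 0.03784 K/W
Total R = ΔT/Q = 65/536 = 0.1213 K/W
R_plywood = R_total − R_other = 0.08343 K/W
k = L/(R·A) = 0.17/(0.08343×16.7)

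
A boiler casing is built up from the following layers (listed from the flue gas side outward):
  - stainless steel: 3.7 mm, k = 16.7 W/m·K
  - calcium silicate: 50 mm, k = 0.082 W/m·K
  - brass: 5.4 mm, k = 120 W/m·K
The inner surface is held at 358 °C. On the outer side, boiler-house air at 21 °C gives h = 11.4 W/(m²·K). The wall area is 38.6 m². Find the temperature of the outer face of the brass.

Treating each layer as a thermal resistance in series:
R_stainless steel = L/(kA) = 0.0037/(16.7×38.6) = 5.74×10^-6 K/W
R_calcium silicate = L/(kA) = 0.05/(0.082×38.6) = 0.0158 K/W
R_brass = L/(kA) = 0.0054/(120×38.6) = 1.166×10^-6 K/W
R_outer film = 1/(h_o·A) = 1/(11.4×38.6) = 0.002273 K/W
R_total = 0.01808 K/W;  Q = ΔT/R_total = 337/0.01808 = 18640 W
T_interface = T_inner − Q·ΣR(inner→interface) = 358 − 18600×0.0158

T ≈ 63.4 °C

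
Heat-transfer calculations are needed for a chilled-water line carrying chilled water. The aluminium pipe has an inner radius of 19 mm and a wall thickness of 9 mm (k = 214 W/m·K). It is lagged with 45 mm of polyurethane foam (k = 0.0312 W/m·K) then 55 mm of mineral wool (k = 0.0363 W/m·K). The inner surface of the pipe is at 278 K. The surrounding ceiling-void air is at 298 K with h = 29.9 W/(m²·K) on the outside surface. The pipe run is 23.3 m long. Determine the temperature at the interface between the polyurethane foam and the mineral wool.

T ≈ 291 K

Treating each annulus and film as a series resistance:
R_aluminium pipe wall = ln(28/19)/(2π×214×23.3) = 1.238×10^-5 K/W
R_polyurethane foam = ln(73/28)/(2π×0.0312×23.3) = 0.2098 K/W
R_mineral wool = ln(128/73)/(2π×0.0363×23.3) = 0.1057 K/W
R_outer film = 1/(h_o·2πr_oL) = 1/(29.9×2π×0.128×23.3) = 0.001785 K/W
R_total = 0.3173 K/W
Q = ΔT/R_total = 20/0.3173
Q = 63 W
T_interface = T_inner + Q·ΣR(inner→interface) = 278 + 63×0.2098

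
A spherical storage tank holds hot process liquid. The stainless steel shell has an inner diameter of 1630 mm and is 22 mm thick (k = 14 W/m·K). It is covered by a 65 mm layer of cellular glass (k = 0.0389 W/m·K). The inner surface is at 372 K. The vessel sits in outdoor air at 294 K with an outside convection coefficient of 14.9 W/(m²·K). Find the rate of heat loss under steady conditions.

Q ≈ 427 W

Each spherical layer contributes R = (1/r_i − 1/r_o)/(4πk):
R_stainless steel shell = (1/0.815 − 1/0.837)/(4π×14) = 1.833×10^-4 K/W
R_cellular glass = (1/0.837 − 1/0.902)/(4π×0.0389) = 0.1761 K/W
R_outer film = 1/(h·4πr_o²) = 1/(14.9×4π×0.902²) = 0.006564 K/W
R_total = 0.1829 K/W
Q = ΔT/R_total = 78/0.1829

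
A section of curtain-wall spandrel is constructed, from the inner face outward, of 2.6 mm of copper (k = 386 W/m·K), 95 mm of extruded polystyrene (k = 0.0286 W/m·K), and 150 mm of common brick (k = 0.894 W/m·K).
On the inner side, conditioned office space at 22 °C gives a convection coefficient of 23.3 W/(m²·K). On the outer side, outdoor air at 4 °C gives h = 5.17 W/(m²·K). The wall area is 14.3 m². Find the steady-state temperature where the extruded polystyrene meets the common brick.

Treating each layer as a thermal resistance in series:
R_inner film = 1/(h_i·A) = 1/(23.3×14.3) = 0.003001 K/W
R_copper = L/(kA) = 0.0026/(386×14.3) = 4.71×10^-7 K/W
R_extruded polystyrene = L/(kA) = 0.095/(0.0286×14.3) = 0.2323 K/W
R_common brick = L/(kA) = 0.15/(0.894×14.3) = 0.01173 K/W
R_outer film = 1/(h_o·A) = 1/(5.17×14.3) = 0.01353 K/W
R_total = 0.2605 K/W;  Q = ΔT/R_total = 18/0.2605 = 69.09 W
T_interface = T_inner − Q·ΣR(inner→interface) = 22 − 69.1×0.2353

T ≈ 5.75 °C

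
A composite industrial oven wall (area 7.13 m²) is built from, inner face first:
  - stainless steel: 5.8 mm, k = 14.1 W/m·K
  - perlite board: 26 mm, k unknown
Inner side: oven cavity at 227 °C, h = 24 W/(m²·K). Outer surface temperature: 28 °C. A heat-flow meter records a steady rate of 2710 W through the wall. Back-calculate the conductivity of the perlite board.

Using the resistance-network approach (series):
R_inner film = 1/(h_i·A) = 1/(24×7.13) = 0.005844 K/W
R_stainless steel = L/(kA) = 0.0058/(14.1×7.13) = 5.769×10^-5 K/W
Sum of known resistances R_other = 0.005902 K/W
Total R = ΔT/Q = 199/2710 = 0.07343 K/W
R_perlite board = R_total − R_other = 0.06753 K/W
k = L/(R·A) = 0.026/(0.06753×7.13)

k ≈ 0.054 W/(m·K)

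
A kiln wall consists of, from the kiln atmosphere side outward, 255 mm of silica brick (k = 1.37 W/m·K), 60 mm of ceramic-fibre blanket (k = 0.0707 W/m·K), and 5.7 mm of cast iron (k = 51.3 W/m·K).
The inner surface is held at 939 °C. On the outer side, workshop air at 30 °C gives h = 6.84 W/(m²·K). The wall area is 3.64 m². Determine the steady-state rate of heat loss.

Thermal resistances in series:
R_silica brick = L/(kA) = 0.255/(1.37×3.64) = 0.05113 K/W
R_ceramic-fibre blanket = L/(kA) = 0.06/(0.0707×3.64) = 0.2331 K/W
R_cast iron = L/(kA) = 0.0057/(51.3×3.64) = 3.053×10^-5 K/W
R_outer film = 1/(h_o·A) = 1/(6.84×3.64) = 0.04016 K/W
R_total = 0.3245 K/W
Q = ΔT / R_total = 909 / 0.3245

Q ≈ 2800 W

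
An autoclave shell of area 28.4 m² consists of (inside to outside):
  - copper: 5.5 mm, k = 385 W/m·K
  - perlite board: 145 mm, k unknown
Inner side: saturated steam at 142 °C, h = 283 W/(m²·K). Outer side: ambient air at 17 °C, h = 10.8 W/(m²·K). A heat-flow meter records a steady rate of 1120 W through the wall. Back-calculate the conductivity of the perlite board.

Series thermal resistances:
R_inner film = 1/(h_i·A) = 1/(283×28.4) = 1.244×10^-4 K/W
R_copper = L/(kA) = 0.0055/(385×28.4) = 5.03×10^-7 K/W
R_outer film = 1/(h_o·A) = 1/(10.8×28.4) = 0.00326 K/W
Sum of known resistances R_other = 0.003385 K/W
Total R = ΔT/Q = 125/1120 = 0.1116 K/W
R_perlite board = R_total − R_other = 0.1082 K/W
k = L/(R·A) = 0.145/(0.1082×28.4)

k ≈ 0.0472 W/(m·K)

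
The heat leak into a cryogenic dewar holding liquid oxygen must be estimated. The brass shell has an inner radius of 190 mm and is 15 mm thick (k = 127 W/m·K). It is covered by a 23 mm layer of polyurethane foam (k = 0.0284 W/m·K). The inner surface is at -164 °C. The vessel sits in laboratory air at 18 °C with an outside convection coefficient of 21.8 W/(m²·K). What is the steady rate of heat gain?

Radial (spherical) resistances in series:
R_brass shell = (1/0.19 − 1/0.205)/(4π×127) = 2.413×10^-4 K/W
R_polyurethane foam = (1/0.205 − 1/0.228)/(4π×0.0284) = 1.379 K/W
R_outer film = 1/(h·4πr_o²) = 1/(21.8×4π×0.228²) = 0.07022 K/W
R_total = 1.449 K/W
Q = ΔT/R_total = 182/1.449

Q ≈ 126 W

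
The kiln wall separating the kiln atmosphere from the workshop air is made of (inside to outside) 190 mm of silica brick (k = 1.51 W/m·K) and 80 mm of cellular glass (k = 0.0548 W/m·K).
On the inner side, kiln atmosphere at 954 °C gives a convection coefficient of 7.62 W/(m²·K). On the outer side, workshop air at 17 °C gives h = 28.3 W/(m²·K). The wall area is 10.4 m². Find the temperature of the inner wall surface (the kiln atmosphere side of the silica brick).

T ≈ 884 °C

Series thermal resistances:
R_inner film = 1/(h_i·A) = 1/(7.62×10.4) = 0.01262 K/W
R_silica brick = L/(kA) = 0.19/(1.51×10.4) = 0.0121 K/W
R_cellular glass = L/(kA) = 0.08/(0.0548×10.4) = 0.1404 K/W
R_outer film = 1/(h_o·A) = 1/(28.3×10.4) = 0.003398 K/W
R_total = 0.1685 K/W;  Q = ΔT/R_total = 937/0.1685 = 5561 W
T_interface = T_inner − Q·ΣR(inner→interface) = 954 − 5560×0.01262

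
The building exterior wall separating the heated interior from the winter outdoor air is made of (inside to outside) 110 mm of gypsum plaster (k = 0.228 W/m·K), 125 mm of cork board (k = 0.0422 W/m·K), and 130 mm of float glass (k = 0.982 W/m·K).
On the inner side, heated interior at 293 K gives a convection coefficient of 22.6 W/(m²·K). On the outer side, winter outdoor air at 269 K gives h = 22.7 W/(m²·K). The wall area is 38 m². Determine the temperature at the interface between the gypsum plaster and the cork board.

Series thermal resistances:
R_inner film = 1/(h_i·A) = 1/(22.6×38) = 0.001164 K/W
R_gypsum plaster = L/(kA) = 0.11/(0.228×38) = 0.0127 K/W
R_cork board = L/(kA) = 0.125/(0.0422×38) = 0.07795 K/W
R_float glass = L/(kA) = 0.13/(0.982×38) = 0.003484 K/W
R_outer film = 1/(h_o·A) = 1/(22.7×38) = 0.001159 K/W
R_total = 0.09645 K/W;  Q = ΔT/R_total = 24/0.09645 = 248.8 W
T_interface = T_inner − Q·ΣR(inner→interface) = 293 − 249×0.01386

T ≈ 290 K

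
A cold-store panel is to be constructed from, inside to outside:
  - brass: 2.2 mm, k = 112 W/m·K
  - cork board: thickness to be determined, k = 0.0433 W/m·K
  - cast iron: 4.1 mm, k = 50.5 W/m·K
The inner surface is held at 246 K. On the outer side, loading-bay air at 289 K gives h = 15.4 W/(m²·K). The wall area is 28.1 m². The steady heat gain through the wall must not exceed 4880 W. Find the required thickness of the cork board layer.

Thermal resistances in series:
R_brass = L/(kA) = 0.0022/(112×28.1) = 6.99×10^-7 K/W
R_cast iron = L/(kA) = 0.0041/(50.5×28.1) = 2.889×10^-6 K/W
R_outer film = 1/(h_o·A) = 1/(15.4×28.1) = 0.002311 K/W
Sum of the known resistances R_other = 0.002314 K/W
Required total resistance R_tot = ΔT/Q_allow = 43/4880 = 0.008811 K/W
R_cork board = R_tot − R_other = 0.006497 K/W
L = R·k·A = 0.006497×0.0433×28.1

L ≈ 7.91 mm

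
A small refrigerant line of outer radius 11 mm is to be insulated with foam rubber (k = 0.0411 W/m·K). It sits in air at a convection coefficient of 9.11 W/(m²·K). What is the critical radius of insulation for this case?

For a cylinder r_cr = k/h = 0.0411/9.11
r_cr = 4.51 mm; since the bare radius (11 mm) is above r_cr, any added insulation will reduce heat loss.

r_cr ≈ 4.51 mm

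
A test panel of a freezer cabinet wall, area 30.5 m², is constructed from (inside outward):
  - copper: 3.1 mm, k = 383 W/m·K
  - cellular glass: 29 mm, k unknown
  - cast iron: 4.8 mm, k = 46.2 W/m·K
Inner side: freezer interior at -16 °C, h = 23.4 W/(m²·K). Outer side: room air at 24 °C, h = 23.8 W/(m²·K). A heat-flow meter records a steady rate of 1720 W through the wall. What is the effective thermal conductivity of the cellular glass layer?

k ≈ 0.0464 W/(m·K)

Using the resistance-network approach (series):
R_inner film = 1/(h_i·A) = 1/(23.4×30.5) = 0.001401 K/W
R_copper = L/(kA) = 0.0031/(383×30.5) = 2.654×10^-7 K/W
R_cast iron = L/(kA) = 0.0048/(46.2×30.5) = 3.406×10^-6 K/W
R_outer film = 1/(h_o·A) = 1/(23.8×30.5) = 0.001378 K/W
Sum of known resistances R_other = 0.002782 K/W
Total R = ΔT/Q = 40/1720 = 0.02326 K/W
R_cellular glass = R_total − R_other = 0.02047 K/W
k = L/(R·A) = 0.029/(0.02047×30.5)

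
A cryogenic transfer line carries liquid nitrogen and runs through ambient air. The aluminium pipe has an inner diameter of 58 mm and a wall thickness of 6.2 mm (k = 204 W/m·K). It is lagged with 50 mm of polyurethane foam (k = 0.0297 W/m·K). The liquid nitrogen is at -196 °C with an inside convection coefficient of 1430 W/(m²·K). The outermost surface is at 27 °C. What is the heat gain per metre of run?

q′ ≈ 47 W/m

Radial resistances (cylindrical: R_cond = ln(r_o/r_i)/(2πkL), R_conv = 1/(h·2πrL)):
R_inner film = 1/(h_i·2πr₁L) = 1/(1430×2π×0.029×1) = 0.003838 K/W
R_aluminium pipe wall = ln(35.2/29)/(2π×204×1) = 1.512×10^-4 K/W
R_polyurethane foam = ln(85.2/35.2)/(2π×0.0297×1) = 4.737 K/W
R_total = 4.741 K/W
Q = ΔT/R_total = 223/4.741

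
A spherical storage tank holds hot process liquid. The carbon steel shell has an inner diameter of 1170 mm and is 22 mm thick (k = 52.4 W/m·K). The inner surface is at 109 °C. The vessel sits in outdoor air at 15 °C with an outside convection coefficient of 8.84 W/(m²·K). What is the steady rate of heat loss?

Q ≈ 3830 W

Radial (spherical) resistances in series:
R_carbon steel shell = (1/0.585 − 1/0.607)/(4π×52.4) = 9.409×10^-5 K/W
R_outer film = 1/(h·4πr_o²) = 1/(8.84×4π×0.607²) = 0.02443 K/W
R_total = 0.02453 K/W
Q = ΔT/R_total = 94/0.02453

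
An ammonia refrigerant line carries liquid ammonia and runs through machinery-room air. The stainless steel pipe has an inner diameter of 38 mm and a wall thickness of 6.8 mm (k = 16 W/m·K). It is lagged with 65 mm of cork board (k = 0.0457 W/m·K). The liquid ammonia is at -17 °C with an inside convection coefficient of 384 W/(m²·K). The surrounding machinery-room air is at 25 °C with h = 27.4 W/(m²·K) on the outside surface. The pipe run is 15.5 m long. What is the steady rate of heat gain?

Radial resistances (cylindrical: R_cond = ln(r_o/r_i)/(2πkL), R_conv = 1/(h·2πrL)):
R_inner film = 1/(h_i·2πr₁L) = 1/(384×2π×0.019×15.5) = 0.001407 K/W
R_stainless steel pipe wall = ln(25.8/19)/(2π×16×15.5) = 1.963×10^-4 K/W
R_cork board = ln(90.8/25.8)/(2π×0.0457×15.5) = 0.2827 K/W
R_outer film = 1/(h_o·2πr_oL) = 1/(27.4×2π×0.0908×15.5) = 0.004127 K/W
R_total = 0.2884 K/W
Q = ΔT/R_total = 42/0.2884

Q ≈ 146 W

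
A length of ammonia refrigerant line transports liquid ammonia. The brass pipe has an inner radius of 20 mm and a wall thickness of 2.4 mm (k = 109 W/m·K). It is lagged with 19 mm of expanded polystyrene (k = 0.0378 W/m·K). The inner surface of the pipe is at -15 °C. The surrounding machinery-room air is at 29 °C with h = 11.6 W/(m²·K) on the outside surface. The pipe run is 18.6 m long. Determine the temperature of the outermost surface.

T ≈ 24 °C

Per-layer cylindrical resistances, series-summed:
R_brass pipe wall = ln(22.4/20)/(2π×109×18.6) = 8.897×10^-6 K/W
R_expanded polystyrene = ln(41.4/22.4)/(2π×0.0378×18.6) = 0.139 K/W
R_outer film = 1/(h_o·2πr_oL) = 1/(11.6×2π×0.0414×18.6) = 0.01782 K/W
R_total = 0.1569 K/W
Q = ΔT/R_total = 44/0.1569
Q = 280 W
T_interface = T_inner + Q·ΣR(inner→interface) = -15 + 280×0.139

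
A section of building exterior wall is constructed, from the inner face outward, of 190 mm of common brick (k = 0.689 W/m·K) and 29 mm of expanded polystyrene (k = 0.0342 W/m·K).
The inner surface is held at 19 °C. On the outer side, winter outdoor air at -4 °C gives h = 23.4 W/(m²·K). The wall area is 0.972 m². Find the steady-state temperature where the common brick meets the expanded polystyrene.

Using the resistance-network approach (series):
R_common brick = L/(kA) = 0.19/(0.689×0.972) = 0.2837 K/W
R_expanded polystyrene = L/(kA) = 0.029/(0.0342×0.972) = 0.8724 K/W
R_outer film = 1/(h_o·A) = 1/(23.4×0.972) = 0.04397 K/W
R_total = 1.2 K/W;  Q = ΔT/R_total = 23/1.2 = 19.17 W
T_interface = T_inner − Q·ΣR(inner→interface) = 19 − 19.2×0.2837

T ≈ 13.6 °C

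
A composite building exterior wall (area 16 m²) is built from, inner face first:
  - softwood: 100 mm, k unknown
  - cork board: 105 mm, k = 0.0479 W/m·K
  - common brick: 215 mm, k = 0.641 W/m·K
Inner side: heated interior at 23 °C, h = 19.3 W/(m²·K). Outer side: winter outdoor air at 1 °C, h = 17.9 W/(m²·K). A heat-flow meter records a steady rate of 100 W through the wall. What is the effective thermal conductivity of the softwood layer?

k ≈ 0.113 W/(m·K)

Treating each layer as a thermal resistance in series:
R_inner film = 1/(h_i·A) = 1/(19.3×16) = 0.003238 K/W
R_cork board = L/(kA) = 0.105/(0.0479×16) = 0.137 K/W
R_common brick = L/(kA) = 0.215/(0.641×16) = 0.02096 K/W
R_outer film = 1/(h_o·A) = 1/(17.9×16) = 0.003492 K/W
Sum of known resistances R_other = 0.1647 K/W
Total R = ΔT/Q = 22/100 = 0.22 K/W
R_softwood = R_total − R_other = 0.0553 K/W
k = L/(R·A) = 0.1/(0.0553×16)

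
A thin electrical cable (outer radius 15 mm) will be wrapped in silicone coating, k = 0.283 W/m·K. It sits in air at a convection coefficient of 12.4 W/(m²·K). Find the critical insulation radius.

r_cr ≈ 22.8 mm

For a cylinder r_cr = k/h = 0.283/12.4
r_cr = 22.8 mm; since the bare radius (15 mm) is below r_cr, adding a thin layer of insulation will *increase* heat loss.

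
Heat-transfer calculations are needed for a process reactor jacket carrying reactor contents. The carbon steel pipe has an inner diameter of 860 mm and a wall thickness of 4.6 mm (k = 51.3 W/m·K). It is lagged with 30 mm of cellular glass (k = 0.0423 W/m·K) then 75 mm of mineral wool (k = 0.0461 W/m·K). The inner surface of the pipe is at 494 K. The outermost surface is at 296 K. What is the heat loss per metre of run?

q′ ≈ 258 W/m

Per-layer cylindrical resistances, series-summed:
R_carbon steel pipe wall = ln(434.6/430)/(2π×51.3×1) = 3.301×10^-5 K/W
R_cellular glass = ln(464.6/434.6)/(2π×0.0423×1) = 0.2512 K/W
R_mineral wool = ln(539.6/464.6)/(2π×0.0461×1) = 0.5167 K/W
R_total = 0.7678 K/W
Q = ΔT/R_total = 198/0.7678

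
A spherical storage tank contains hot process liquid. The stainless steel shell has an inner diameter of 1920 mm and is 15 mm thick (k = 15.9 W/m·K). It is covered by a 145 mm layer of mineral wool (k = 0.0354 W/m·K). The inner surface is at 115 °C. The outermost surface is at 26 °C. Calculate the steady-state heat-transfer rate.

Q ≈ 298 W

For a spherical shell R = (1/r₁ − 1/r₂)/(4πk); film R = 1/(h·4πr²). In series:
R_stainless steel shell = (1/0.96 − 1/0.975)/(4π×15.9) = 8.021×10^-5 K/W
R_mineral wool = (1/0.975 − 1/1.12)/(4π×0.0354) = 0.2985 K/W
R_total = 0.2986 K/W
Q = ΔT/R_total = 89/0.2986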